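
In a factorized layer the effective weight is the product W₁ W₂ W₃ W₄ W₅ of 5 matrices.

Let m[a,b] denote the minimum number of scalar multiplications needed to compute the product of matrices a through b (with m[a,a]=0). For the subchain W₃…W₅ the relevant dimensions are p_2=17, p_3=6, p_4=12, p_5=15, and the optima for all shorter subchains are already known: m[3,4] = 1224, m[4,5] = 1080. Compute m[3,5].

m[3,5] = min over k∈[3,4] of m[3,k]+m[k+1,5]+p_{2}·p_k·p_{5}.
k=3: 0 + 1080 + 17·6·15 = 2610; k=4: 1224 + 0 + 17·12·15 = 4284.
Minimum: 2610 at k=3.

2610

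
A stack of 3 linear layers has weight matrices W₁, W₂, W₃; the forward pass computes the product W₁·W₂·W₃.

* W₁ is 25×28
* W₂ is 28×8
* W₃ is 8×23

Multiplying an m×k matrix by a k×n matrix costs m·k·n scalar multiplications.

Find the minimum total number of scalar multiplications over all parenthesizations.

Order (W₁·(W₂·W₃)): (W₂·W₃): 28×8 by 8×23 → 28×23, cost 28·8·23 = 5152; (W₁·(W₂·W₃)): 25×28 by 28×23 → 25×23, cost 25·28·23 = 16100; cumulative 21252. Total 21252.
Order ((W₁·W₂)·W₃): (W₁·W₂): 25×28 by 28×8 → 25×8, cost 25·28·8 = 5600; ((W₁·W₂)·W₃): 25×8 by 8×23 → 25×23, cost 25·8·23 = 4600; cumulative 10200. Total 10200.
Minimum: 10200.

10200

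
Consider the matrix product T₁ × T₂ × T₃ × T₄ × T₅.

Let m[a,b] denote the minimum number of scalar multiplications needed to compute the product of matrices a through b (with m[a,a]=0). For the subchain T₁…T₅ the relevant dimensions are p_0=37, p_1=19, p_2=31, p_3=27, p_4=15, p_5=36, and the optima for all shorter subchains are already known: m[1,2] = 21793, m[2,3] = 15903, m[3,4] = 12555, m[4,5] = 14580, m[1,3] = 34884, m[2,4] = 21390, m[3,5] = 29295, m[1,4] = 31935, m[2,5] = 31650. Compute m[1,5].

51915

m[1,5] = min over k∈[1,4] of m[1,k]+m[k+1,5]+p_{0}·p_k·p_{5}.
k=1: 0 + 31650 + 37·19·36 = 56958; k=2: 21793 + 29295 + 37·31·36 = 92380; k=3: 34884 + 14580 + 37·27·36 = 85428; k=4: 31935 + 0 + 37·15·36 = 51915.
Minimum: 51915 at k=4.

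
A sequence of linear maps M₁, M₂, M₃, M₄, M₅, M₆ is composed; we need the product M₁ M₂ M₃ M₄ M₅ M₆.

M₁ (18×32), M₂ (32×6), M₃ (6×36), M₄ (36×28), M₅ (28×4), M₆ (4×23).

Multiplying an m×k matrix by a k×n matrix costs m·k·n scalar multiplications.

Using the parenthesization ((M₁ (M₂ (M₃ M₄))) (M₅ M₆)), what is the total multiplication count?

(M₃ M₄): 6×36 by 36×28 → 6×28, cost 6·36·28 = 6048
(M₂ (M₃ M₄)): 32×6 by 6×28 → 32×28, cost 32·6·28 = 5376; cumulative 11424
(M₁ (M₂ (M₃ M₄))): 18×32 by 32×28 → 18×28, cost 18·32·28 = 16128; cumulative 27552
(M₅ M₆): 28×4 by 4×23 → 28×23, cost 28·4·23 = 2576
((M₁ (M₂ (M₃ M₄))) (M₅ M₆)): 18×28 by 28×23 → 18×23, cost 18·28·23 = 11592; cumulative 41720
Total: 41720 scalar multiplications.

41720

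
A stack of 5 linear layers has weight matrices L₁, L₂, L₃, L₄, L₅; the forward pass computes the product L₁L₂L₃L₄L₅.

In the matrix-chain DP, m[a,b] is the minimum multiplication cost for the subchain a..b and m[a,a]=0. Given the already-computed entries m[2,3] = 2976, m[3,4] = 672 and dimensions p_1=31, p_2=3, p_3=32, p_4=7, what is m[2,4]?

1323

m[2,4] = min over k∈[2,3] of m[2,k]+m[k+1,4]+p_{1}·p_k·p_{4}.
k=2: 0 + 672 + 31·3·7 = 1323; k=3: 2976 + 0 + 31·32·7 = 9920.
Minimum: 1323 at k=2.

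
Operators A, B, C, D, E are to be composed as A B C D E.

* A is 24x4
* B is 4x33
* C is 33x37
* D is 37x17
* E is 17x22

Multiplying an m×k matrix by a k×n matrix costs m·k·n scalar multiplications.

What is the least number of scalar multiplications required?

11008

Adjacent pairs: AB = 24·4·33 = 3168; BC = 4·33·37 = 4884; CD = 33·37·17 = 20757; DE = 37·17·22 = 13838.
Length 3: A..C: k=1: 0+4884+24·4·37=8436; k=2: 3168+0+24·33·37=32472 → min 8436 | B..D: k=2: 0+20757+4·33·17=23001; k=3: 4884+0+4·37·17=7400 → min 7400 | C..E: k=3: 0+13838+33·37·22=40700; k=4: 20757+0+33·17·22=33099 → min 33099.
Length 4: A..D: k=1: 0+7400+24·4·17=9032; k=2: 3168+20757+24·33·17=37389; k=3: 8436+0+24·37·17=23532 → min 9032 | B..E: k=2: 0+33099+4·33·22=36003; k=3: 4884+13838+4·37·22=21978; k=4: 7400+0+4·17·22=8896 → min 8896.
Length 5: A..E: k=1: 0+8896+24·4·22=11008; k=2: 3168+33099+24·33·22=53691; k=3: 8436+13838+24·37·22=41810; k=4: 9032+0+24·17·22=18008 → min 11008.
Optimal order: (A (((B C) D) E)) with cost 11008.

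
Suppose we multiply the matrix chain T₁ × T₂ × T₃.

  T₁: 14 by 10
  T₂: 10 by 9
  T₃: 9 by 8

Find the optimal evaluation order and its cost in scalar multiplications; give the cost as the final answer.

1840

(T₁ × (T₂ × T₃)): cost 1840.
((T₁ × T₂) × T₃): cost 2268.
Optimal: (T₁ × (T₂ × T₃)) with cost 1840.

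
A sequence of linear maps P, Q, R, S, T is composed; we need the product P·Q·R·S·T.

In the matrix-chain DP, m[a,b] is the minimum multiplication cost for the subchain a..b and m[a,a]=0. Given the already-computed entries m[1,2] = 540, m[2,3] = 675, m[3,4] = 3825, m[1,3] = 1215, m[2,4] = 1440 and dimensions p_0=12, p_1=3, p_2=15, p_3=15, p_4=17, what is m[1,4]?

2052

m[1,4] = min over k∈[1,3] of m[1,k]+m[k+1,4]+p_{0}·p_k·p_{4}.
k=1: 0 + 1440 + 12·3·17 = 2052; k=2: 540 + 3825 + 12·15·17 = 7425; k=3: 1215 + 0 + 12·15·17 = 4275.
Minimum: 2052 at k=1.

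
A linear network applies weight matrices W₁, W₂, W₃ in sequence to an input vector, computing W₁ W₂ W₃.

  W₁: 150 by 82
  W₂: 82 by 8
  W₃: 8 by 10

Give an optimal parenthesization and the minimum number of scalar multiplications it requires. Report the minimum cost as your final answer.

(W₁ (W₂ W₃)): cost 129560.
((W₁ W₂) W₃): cost 110400.
Optimal: ((W₁ W₂) W₃) with cost 110400.

110400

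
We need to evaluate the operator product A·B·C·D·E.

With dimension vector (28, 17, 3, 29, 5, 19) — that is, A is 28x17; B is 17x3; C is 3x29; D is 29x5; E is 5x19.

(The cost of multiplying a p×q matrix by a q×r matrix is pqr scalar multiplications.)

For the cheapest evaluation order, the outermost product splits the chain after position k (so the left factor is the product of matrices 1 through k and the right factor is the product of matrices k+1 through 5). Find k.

Adjacent pairs: AB = 28·17·3 = 1428; BC = 17·3·29 = 1479; CD = 3·29·5 = 435; DE = 29·5·19 = 2755.
Length 3: A..C: k=1: 0+1479+28·17·29=15283; k=2: 1428+0+28·3·29=3864 → min 3864 | B..D: k=2: 0+435+17·3·5=690; k=3: 1479+0+17·29·5=3944 → min 690 | C..E: k=3: 0+2755+3·29·19=4408; k=4: 435+0+3·5·19=720 → min 720.
Length 4: A..D: k=1: 0+690+28·17·5=3070; k=2: 1428+435+28·3·5=2283; k=3: 3864+0+28·29·5=7924 → min 2283 | B..E: k=2: 0+720+17·3·19=1689; k=3: 1479+2755+17·29·19=13601; k=4: 690+0+17·5·19=2305 → min 1689.
Top-level splits: k=1: (A..A)·(B..E) → 0+1689+28·17·19 = 10733; k=2: (A..B)·(C..E) → 1428+720+28·3·19 = 3744; k=3: (A..C)·(D..E) → 3864+2755+28·29·19 = 22047; k=4: (A..D)·(E..E) → 2283+0+28·5·19 = 4943.
Best split is after B, i.e. k = 2.

2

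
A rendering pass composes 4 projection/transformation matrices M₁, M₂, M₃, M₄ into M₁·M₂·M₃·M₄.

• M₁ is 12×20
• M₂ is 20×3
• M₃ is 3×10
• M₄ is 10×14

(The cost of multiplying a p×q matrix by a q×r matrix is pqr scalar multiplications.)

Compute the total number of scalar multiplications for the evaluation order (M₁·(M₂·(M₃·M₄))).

4620

(M₃·M₄): 3×10 by 10×14 → 3×14, cost 3·10·14 = 420
(M₂·(M₃·M₄)): 20×3 by 3×14 → 20×14, cost 20·3·14 = 840; cumulative 1260
(M₁·(M₂·(M₃·M₄))): 12×20 by 20×14 → 12×14, cost 12·20·14 = 3360; cumulative 4620
Total: 4620 scalar multiplications.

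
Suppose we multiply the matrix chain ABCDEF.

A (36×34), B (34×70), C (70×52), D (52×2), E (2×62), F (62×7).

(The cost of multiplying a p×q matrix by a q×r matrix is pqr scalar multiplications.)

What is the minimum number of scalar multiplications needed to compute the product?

Adjacent pairs: AB = 36·34·70 = 85680; BC = 34·70·52 = 123760; CD = 70·52·2 = 7280; DE = 52·2·62 = 6448; EF = 2·62·7 = 868.
Length 3: A..C: k=1: 0+123760+36·34·52=187408; k=2: 85680+0+36·70·52=216720 → min 187408 | B..D: k=2: 0+7280+34·70·2=12040; k=3: 123760+0+34·52·2=127296 → min 12040 | C..E: k=3: 0+6448+70·52·62=232128; k=4: 7280+0+70·2·62=15960 → min 15960 | D..F: k=4: 0+868+52·2·7=1596; k=5: 6448+0+52·62·7=29016 → min 1596.
Length 4: A..D: k=1: 0+12040+36·34·2=14488; k=2: 85680+7280+36·70·2=98000; k=3: 187408+0+36·52·2=191152 → min 14488 | B..E: k=2: 0+15960+34·70·62=163520; k=3: 123760+6448+34·52·62=239824; k=4: 12040+0+34·2·62=16256 → min 16256 | C..F: k=3: 0+1596+70·52·7=27076; k=4: 7280+868+70·2·7=9128; k=5: 15960+0+70·62·7=46340 → min 9128.
Length 5: A..E: k=1: 0+16256+36·34·62=92144; k=2: 85680+15960+36·70·62=257880; k=3: 187408+6448+36·52·62=309920; k=4: 14488+0+36·2·62=18952 → min 18952 | B..F: k=2: 0+9128+34·70·7=25788; k=3: 123760+1596+34·52·7=137732; k=4: 12040+868+34·2·7=13384; k=5: 16256+0+34·62·7=31012 → min 13384.
Length 6: A..F: k=1: 0+13384+36·34·7=21952; k=2: 85680+9128+36·70·7=112448; k=3: 187408+1596+36·52·7=202108; k=4: 14488+868+36·2·7=15860; k=5: 18952+0+36·62·7=34576 → min 15860.
Optimal order: ((A(B(CD)))(EF)) with cost 15860.

15860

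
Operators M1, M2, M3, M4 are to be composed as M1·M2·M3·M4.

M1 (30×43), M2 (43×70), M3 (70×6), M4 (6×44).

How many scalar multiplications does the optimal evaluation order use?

33720

Adjacent pairs: M1M2 = 30·43·70 = 90300; M2M3 = 43·70·6 = 18060; M3M4 = 70·6·44 = 18480.
Length 3: M1..M3: k=1: 0+18060+30·43·6=25800; k=2: 90300+0+30·70·6=102900 → min 25800 | M2..M4: k=2: 0+18480+43·70·44=150920; k=3: 18060+0+43·6·44=29412 → min 29412.
Length 4: M1..M4: k=1: 0+29412+30·43·44=86172; k=2: 90300+18480+30·70·44=201180; k=3: 25800+0+30·6·44=33720 → min 33720.
Optimal order: ((M1·(M2·M3))·M4) with cost 33720.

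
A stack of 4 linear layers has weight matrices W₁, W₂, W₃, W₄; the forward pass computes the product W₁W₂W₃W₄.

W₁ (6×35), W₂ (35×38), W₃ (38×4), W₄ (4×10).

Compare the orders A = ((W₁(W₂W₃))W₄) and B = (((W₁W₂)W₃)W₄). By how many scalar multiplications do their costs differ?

2732

Order A = ((W₁(W₂W₃))W₄): (W₂W₃): 35×38 by 38×4 → 35×4, cost 35·38·4 = 5320; (W₁(W₂W₃)): 6×35 by 35×4 → 6×4, cost 6·35·4 = 840; cumulative 6160; ((W₁(W₂W₃))W₄): 6×4 by 4×10 → 6×10, cost 6·4·10 = 240; cumulative 6400. Total 6400.
Order B = (((W₁W₂)W₃)W₄): (W₁W₂): 6×35 by 35×38 → 6×38, cost 6·35·38 = 7980; ((W₁W₂)W₃): 6×38 by 38×4 → 6×4, cost 6·38·4 = 912; cumulative 8892; (((W₁W₂)W₃)W₄): 6×4 by 4×10 → 6×10, cost 6·4·10 = 240; cumulative 9132. Total 9132.
Difference: |6400 − 9132| = 2732.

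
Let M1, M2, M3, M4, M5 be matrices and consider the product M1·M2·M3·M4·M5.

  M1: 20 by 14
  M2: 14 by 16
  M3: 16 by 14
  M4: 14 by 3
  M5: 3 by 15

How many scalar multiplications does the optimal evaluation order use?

Adjacent pairs: M1M2 = 20·14·16 = 4480; M2M3 = 14·16·14 = 3136; M3M4 = 16·14·3 = 672; M4M5 = 14·3·15 = 630.
Length 3: M1..M3: k=1: 0+3136+20·14·14=7056; k=2: 4480+0+20·16·14=8960 → min 7056 | M2..M4: k=2: 0+672+14·16·3=1344; k=3: 3136+0+14·14·3=3724 → min 1344 | M3..M5: k=3: 0+630+16·14·15=3990; k=4: 672+0+16·3·15=1392 → min 1392.
Length 4: M1..M4: k=1: 0+1344+20·14·3=2184; k=2: 4480+672+20·16·3=6112; k=3: 7056+0+20·14·3=7896 → min 2184 | M2..M5: k=2: 0+1392+14·16·15=4752; k=3: 3136+630+14·14·15=6706; k=4: 1344+0+14·3·15=1974 → min 1974.
Length 5: M1..M5: k=1: 0+1974+20·14·15=6174; k=2: 4480+1392+20·16·15=10672; k=3: 7056+630+20·14·15=11886; k=4: 2184+0+20·3·15=3084 → min 3084.
Optimal order: ((M1·(M2·(M3·M4)))·M5) with cost 3084.

3084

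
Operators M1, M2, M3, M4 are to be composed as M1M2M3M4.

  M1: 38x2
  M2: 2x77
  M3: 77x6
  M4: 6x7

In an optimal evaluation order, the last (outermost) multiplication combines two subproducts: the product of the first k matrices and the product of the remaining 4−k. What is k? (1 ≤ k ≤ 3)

Adjacent pairs: M1M2 = 38·2·77 = 5852; M2M3 = 2·77·6 = 924; M3M4 = 77·6·7 = 3234.
Length 3: M1..M3: k=1: 0+924+38·2·6=1380; k=2: 5852+0+38·77·6=23408 → min 1380 | M2..M4: k=2: 0+3234+2·77·7=4312; k=3: 924+0+2·6·7=1008 → min 1008.
Top-level splits: k=1: (M1..M1)·(M2..M4) → 0+1008+38·2·7 = 1540; k=2: (M1..M2)·(M3..M4) → 5852+3234+38·77·7 = 29568; k=3: (M1..M3)·(M4..M4) → 1380+0+38·6·7 = 2976.
Best split is after M1, i.e. k = 1.

1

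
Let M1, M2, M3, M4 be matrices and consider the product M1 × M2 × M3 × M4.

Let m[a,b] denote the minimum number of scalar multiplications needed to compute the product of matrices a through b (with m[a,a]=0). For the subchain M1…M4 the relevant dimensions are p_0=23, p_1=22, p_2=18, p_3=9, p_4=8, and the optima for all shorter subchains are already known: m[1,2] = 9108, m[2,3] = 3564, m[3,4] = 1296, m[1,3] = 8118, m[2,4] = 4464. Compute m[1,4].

8512

m[1,4] = min over k∈[1,3] of m[1,k]+m[k+1,4]+p_{0}·p_k·p_{4}.
k=1: 0 + 4464 + 23·22·8 = 8512; k=2: 9108 + 1296 + 23·18·8 = 13716; k=3: 8118 + 0 + 23·9·8 = 9774.
Minimum: 8512 at k=1.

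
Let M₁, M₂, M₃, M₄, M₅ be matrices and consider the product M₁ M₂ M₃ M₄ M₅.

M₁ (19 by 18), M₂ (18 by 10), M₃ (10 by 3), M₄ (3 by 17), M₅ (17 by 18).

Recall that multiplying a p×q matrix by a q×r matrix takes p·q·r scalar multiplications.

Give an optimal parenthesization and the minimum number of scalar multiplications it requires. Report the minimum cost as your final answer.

Adjacent pairs: M₁M₂ = 19·18·10 = 3420; M₂M₃ = 18·10·3 = 540; M₃M₄ = 10·3·17 = 510; M₄M₅ = 3·17·18 = 918.
Length 3: M₁..M₃: k=1: 0+540+19·18·3=1566; k=2: 3420+0+19·10·3=3990 → min 1566 | M₂..M₄: k=2: 0+510+18·10·17=3570; k=3: 540+0+18·3·17=1458 → min 1458 | M₃..M₅: k=3: 0+918+10·3·18=1458; k=4: 510+0+10·17·18=3570 → min 1458.
Length 4: M₁..M₄: k=1: 0+1458+19·18·17=7272; k=2: 3420+510+19·10·17=7160; k=3: 1566+0+19·3·17=2535 → min 2535 | M₂..M₅: k=2: 0+1458+18·10·18=4698; k=3: 540+918+18·3·18=2430; k=4: 1458+0+18·17·18=6966 → min 2430.
Length 5: M₁..M₅: k=1: 0+2430+19·18·18=8586; k=2: 3420+1458+19·10·18=8298; k=3: 1566+918+19·3·18=3510; k=4: 2535+0+19·17·18=8349 → min 3510.
Optimal parenthesization: ((M₁ (M₂ M₃)) (M₄ M₅)) with cost 3510.

3510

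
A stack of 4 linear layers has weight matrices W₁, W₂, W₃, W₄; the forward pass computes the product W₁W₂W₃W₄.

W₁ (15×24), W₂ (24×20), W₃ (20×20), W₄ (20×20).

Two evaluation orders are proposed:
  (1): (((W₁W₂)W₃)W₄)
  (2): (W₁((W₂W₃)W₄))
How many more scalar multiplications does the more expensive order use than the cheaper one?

7200

Order (1) = (((W₁W₂)W₃)W₄): (W₁W₂): 15×24 by 24×20 → 15×20, cost 15·24·20 = 7200; ((W₁W₂)W₃): 15×20 by 20×20 → 15×20, cost 15·20·20 = 6000; cumulative 13200; (((W₁W₂)W₃)W₄): 15×20 by 20×20 → 15×20, cost 15·20·20 = 6000; cumulative 19200. Total 19200.
Order (2) = (W₁((W₂W₃)W₄)): (W₂W₃): 24×20 by 20×20 → 24×20, cost 24·20·20 = 9600; ((W₂W₃)W₄): 24×20 by 20×20 → 24×20, cost 24·20·20 = 9600; cumulative 19200; (W₁((W₂W₃)W₄)): 15×24 by 24×20 → 15×20, cost 15·24·20 = 7200; cumulative 26400. Total 26400.
Difference: |19200 − 26400| = 7200.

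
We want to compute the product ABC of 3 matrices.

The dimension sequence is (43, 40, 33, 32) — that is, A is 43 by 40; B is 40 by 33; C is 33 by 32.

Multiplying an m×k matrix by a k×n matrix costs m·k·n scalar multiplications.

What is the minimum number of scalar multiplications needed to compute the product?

Order (A(BC)): (BC): 40×33 by 33×32 → 40×32, cost 40·33·32 = 42240; (A(BC)): 43×40 by 40×32 → 43×32, cost 43·40·32 = 55040; cumulative 97280. Total 97280.
Order ((AB)C): (AB): 43×40 by 40×33 → 43×33, cost 43·40·33 = 56760; ((AB)C): 43×33 by 33×32 → 43×32, cost 43·33·32 = 45408; cumulative 102168. Total 102168.
Minimum: 97280.

97280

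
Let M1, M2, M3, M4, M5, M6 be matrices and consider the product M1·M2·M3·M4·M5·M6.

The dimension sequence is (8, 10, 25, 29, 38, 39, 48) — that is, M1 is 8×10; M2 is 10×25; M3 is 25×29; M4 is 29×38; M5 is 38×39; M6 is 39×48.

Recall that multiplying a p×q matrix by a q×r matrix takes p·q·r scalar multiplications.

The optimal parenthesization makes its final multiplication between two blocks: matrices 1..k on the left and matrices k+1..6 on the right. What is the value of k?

Adjacent pairs: M1M2 = 8·10·25 = 2000; M2M3 = 10·25·29 = 7250; M3M4 = 25·29·38 = 27550; M4M5 = 29·38·39 = 42978; M5M6 = 38·39·48 = 71136.
Length 3: M1..M3: k=1: 0+7250+8·10·29=9570; k=2: 2000+0+8·25·29=7800 → min 7800 | M2..M4: k=2: 0+27550+10·25·38=37050; k=3: 7250+0+10·29·38=18270 → min 18270 | M3..M5: k=3: 0+42978+25·29·39=71253; k=4: 27550+0+25·38·39=64600 → min 64600 | M4..M6: k=4: 0+71136+29·38·48=124032; k=5: 42978+0+29·39·48=97266 → min 97266.
Length 4: M1..M4: k=1: 0+18270+8·10·38=21310; k=2: 2000+27550+8·25·38=37150; k=3: 7800+0+8·29·38=16616 → min 16616 | M2..M5: k=2: 0+64600+10·25·39=74350; k=3: 7250+42978+10·29·39=61538; k=4: 18270+0+10·38·39=33090 → min 33090 | M3..M6: k=3: 0+97266+25·29·48=132066; k=4: 27550+71136+25·38·48=144286; k=5: 64600+0+25·39·48=111400 → min 111400.
Length 5: M1..M5: k=1: 0+33090+8·10·39=36210; k=2: 2000+64600+8·25·39=74400; k=3: 7800+42978+8·29·39=59826; k=4: 16616+0+8·38·39=28472 → min 28472 | M2..M6: k=2: 0+111400+10·25·48=123400; k=3: 7250+97266+10·29·48=118436; k=4: 18270+71136+10·38·48=107646; k=5: 33090+0+10·39·48=51810 → min 51810.
Top-level splits: k=1: (M1..M1)·(M2..M6) → 0+51810+8·10·48 = 55650; k=2: (M1..M2)·(M3..M6) → 2000+111400+8·25·48 = 123000; k=3: (M1..M3)·(M4..M6) → 7800+97266+8·29·48 = 116202; k=4: (M1..M4)·(M5..M6) → 16616+71136+8·38·48 = 102344; k=5: (M1..M5)·(M6..M6) → 28472+0+8·39·48 = 43448.
Best split is after M5, i.e. k = 5.

5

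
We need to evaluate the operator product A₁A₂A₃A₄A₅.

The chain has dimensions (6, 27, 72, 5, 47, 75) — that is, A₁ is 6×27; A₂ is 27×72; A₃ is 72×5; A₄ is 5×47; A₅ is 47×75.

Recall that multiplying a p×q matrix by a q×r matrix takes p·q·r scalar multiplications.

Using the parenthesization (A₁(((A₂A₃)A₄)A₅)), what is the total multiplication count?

(A₂A₃): 27×72 by 72×5 → 27×5, cost 27·72·5 = 9720
((A₂A₃)A₄): 27×5 by 5×47 → 27×47, cost 27·5·47 = 6345; cumulative 16065
(((A₂A₃)A₄)A₅): 27×47 by 47×75 → 27×75, cost 27·47·75 = 95175; cumulative 111240
(A₁(((A₂A₃)A₄)A₅)): 6×27 by 27×75 → 6×75, cost 6·27·75 = 12150; cumulative 123390
Total: 123390 scalar multiplications.

123390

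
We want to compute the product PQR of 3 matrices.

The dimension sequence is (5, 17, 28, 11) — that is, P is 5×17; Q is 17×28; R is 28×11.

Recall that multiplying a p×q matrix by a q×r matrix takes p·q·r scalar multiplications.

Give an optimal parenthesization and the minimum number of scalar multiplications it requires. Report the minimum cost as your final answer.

3920

(P(QR)): cost 6171.
((PQ)R): cost 3920.
Optimal: ((PQ)R) with cost 3920.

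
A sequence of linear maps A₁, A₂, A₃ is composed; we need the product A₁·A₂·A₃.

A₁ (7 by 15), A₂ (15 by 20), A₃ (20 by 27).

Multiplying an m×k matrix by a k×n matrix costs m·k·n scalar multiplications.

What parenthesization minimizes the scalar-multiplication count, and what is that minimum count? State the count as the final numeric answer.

5880

(A₁·(A₂·A₃)): cost 10935.
((A₁·A₂)·A₃): cost 5880.
Optimal: ((A₁·A₂)·A₃) with cost 5880.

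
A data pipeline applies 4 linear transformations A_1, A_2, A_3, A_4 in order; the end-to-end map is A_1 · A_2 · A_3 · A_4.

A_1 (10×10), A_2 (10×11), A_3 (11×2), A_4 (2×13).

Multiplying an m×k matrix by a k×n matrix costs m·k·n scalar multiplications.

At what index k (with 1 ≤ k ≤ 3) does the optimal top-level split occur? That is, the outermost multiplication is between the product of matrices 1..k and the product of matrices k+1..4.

Adjacent pairs: A_1A_2 = 10·10·11 = 1100; A_2A_3 = 10·11·2 = 220; A_3A_4 = 11·2·13 = 286.
Length 3: A_1..A_3: k=1: 0+220+10·10·2=420; k=2: 1100+0+10·11·2=1320 → min 420 | A_2..A_4: k=2: 0+286+10·11·13=1716; k=3: 220+0+10·2·13=480 → min 480.
Top-level splits: k=1: (A_1..A_1)·(A_2..A_4) → 0+480+10·10·13 = 1780; k=2: (A_1..A_2)·(A_3..A_4) → 1100+286+10·11·13 = 2816; k=3: (A_1..A_3)·(A_4..A_4) → 420+0+10·2·13 = 680.
Best split is after A_3, i.e. k = 3.

3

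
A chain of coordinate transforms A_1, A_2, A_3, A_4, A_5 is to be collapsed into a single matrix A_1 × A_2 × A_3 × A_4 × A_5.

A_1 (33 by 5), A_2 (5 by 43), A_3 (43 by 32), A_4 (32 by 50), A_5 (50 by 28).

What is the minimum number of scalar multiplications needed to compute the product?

26500

Adjacent pairs: A_1A_2 = 33·5·43 = 7095; A_2A_3 = 5·43·32 = 6880; A_3A_4 = 43·32·50 = 68800; A_4A_5 = 32·50·28 = 44800.
Length 3: A_1..A_3: k=1: 0+6880+33·5·32=12160; k=2: 7095+0+33·43·32=52503 → min 12160 | A_2..A_4: k=2: 0+68800+5·43·50=79550; k=3: 6880+0+5·32·50=14880 → min 14880 | A_3..A_5: k=3: 0+44800+43·32·28=83328; k=4: 68800+0+43·50·28=129000 → min 83328.
Length 4: A_1..A_4: k=1: 0+14880+33·5·50=23130; k=2: 7095+68800+33·43·50=146845; k=3: 12160+0+33·32·50=64960 → min 23130 | A_2..A_5: k=2: 0+83328+5·43·28=89348; k=3: 6880+44800+5·32·28=56160; k=4: 14880+0+5·50·28=21880 → min 21880.
Length 5: A_1..A_5: k=1: 0+21880+33·5·28=26500; k=2: 7095+83328+33·43·28=130155; k=3: 12160+44800+33·32·28=86528; k=4: 23130+0+33·50·28=69330 → min 26500.
Optimal order: (A_1 × (((A_2 × A_3) × A_4) × A_5)) with cost 26500.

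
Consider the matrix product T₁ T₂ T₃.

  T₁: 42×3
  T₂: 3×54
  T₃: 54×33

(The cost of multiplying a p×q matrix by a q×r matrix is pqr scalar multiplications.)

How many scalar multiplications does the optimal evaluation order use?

9504

Order (T₁ (T₂ T₃)): (T₂ T₃): 3×54 by 54×33 → 3×33, cost 3·54·33 = 5346; (T₁ (T₂ T₃)): 42×3 by 3×33 → 42×33, cost 42·3·33 = 4158; cumulative 9504. Total 9504.
Order ((T₁ T₂) T₃): (T₁ T₂): 42×3 by 3×54 → 42×54, cost 42·3·54 = 6804; ((T₁ T₂) T₃): 42×54 by 54×33 → 42×33, cost 42·54·33 = 74844; cumulative 81648. Total 81648.
Minimum: 9504.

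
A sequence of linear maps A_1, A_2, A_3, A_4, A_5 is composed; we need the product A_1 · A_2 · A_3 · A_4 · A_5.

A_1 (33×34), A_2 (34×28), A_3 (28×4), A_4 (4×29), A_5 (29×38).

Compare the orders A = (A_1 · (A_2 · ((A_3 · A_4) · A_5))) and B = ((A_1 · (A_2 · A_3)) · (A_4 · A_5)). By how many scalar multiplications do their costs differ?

95196

Order A = (A_1 · (A_2 · ((A_3 · A_4) · A_5))): (A_3 · A_4): 28×4 by 4×29 → 28×29, cost 28·4·29 = 3248; ((A_3 · A_4) · A_5): 28×29 by 29×38 → 28×38, cost 28·29·38 = 30856; cumulative 34104; (A_2 · ((A_3 · A_4) · A_5)): 34×28 by 28×38 → 34×38, cost 34·28·38 = 36176; cumulative 70280; (A_1 · (A_2 · ((A_3 · A_4) · A_5))): 33×34 by 34×38 → 33×38, cost 33·34·38 = 42636; cumulative 112916. Total 112916.
Order B = ((A_1 · (A_2 · A_3)) · (A_4 · A_5)): (A_2 · A_3): 34×28 by 28×4 → 34×4, cost 34·28·4 = 3808; (A_1 · (A_2 · A_3)): 33×34 by 34×4 → 33×4, cost 33·34·4 = 4488; cumulative 8296; (A_4 · A_5): 4×29 by 29×38 → 4×38, cost 4·29·38 = 4408; ((A_1 · (A_2 · A_3)) · (A_4 · A_5)): 33×4 by 4×38 → 33×38, cost 33·4·38 = 5016; cumulative 17720. Total 17720.
Difference: |112916 − 17720| = 95196.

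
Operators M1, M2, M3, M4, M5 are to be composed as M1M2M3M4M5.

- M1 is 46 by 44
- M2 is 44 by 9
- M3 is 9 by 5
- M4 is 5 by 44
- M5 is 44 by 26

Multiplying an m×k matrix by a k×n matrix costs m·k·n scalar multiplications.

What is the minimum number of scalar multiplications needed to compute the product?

Adjacent pairs: M1M2 = 46·44·9 = 18216; M2M3 = 44·9·5 = 1980; M3M4 = 9·5·44 = 1980; M4M5 = 5·44·26 = 5720.
Length 3: M1..M3: k=1: 0+1980+46·44·5=12100; k=2: 18216+0+46·9·5=20286 → min 12100 | M2..M4: k=2: 0+1980+44·9·44=19404; k=3: 1980+0+44·5·44=11660 → min 11660 | M3..M5: k=3: 0+5720+9·5·26=6890; k=4: 1980+0+9·44·26=12276 → min 6890.
Length 4: M1..M4: k=1: 0+11660+46·44·44=100716; k=2: 18216+1980+46·9·44=38412; k=3: 12100+0+46·5·44=22220 → min 22220 | M2..M5: k=2: 0+6890+44·9·26=17186; k=3: 1980+5720+44·5·26=13420; k=4: 11660+0+44·44·26=61996 → min 13420.
Length 5: M1..M5: k=1: 0+13420+46·44·26=66044; k=2: 18216+6890+46·9·26=35870; k=3: 12100+5720+46·5·26=23800; k=4: 22220+0+46·44·26=74844 → min 23800.
Optimal order: ((M1(M2M3))(M4M5)) with cost 23800.

23800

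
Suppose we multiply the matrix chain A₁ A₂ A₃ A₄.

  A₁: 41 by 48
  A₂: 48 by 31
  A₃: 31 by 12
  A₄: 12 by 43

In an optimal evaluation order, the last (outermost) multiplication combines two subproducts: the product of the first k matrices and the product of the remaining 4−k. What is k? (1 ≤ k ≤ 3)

3

Adjacent pairs: A₁A₂ = 41·48·31 = 61008; A₂A₃ = 48·31·12 = 17856; A₃A₄ = 31·12·43 = 15996.
Length 3: A₁..A₃: k=1: 0+17856+41·48·12=41472; k=2: 61008+0+41·31·12=76260 → min 41472 | A₂..A₄: k=2: 0+15996+48·31·43=79980; k=3: 17856+0+48·12·43=42624 → min 42624.
Top-level splits: k=1: (A₁..A₁)·(A₂..A₄) → 0+42624+41·48·43 = 127248; k=2: (A₁..A₂)·(A₃..A₄) → 61008+15996+41·31·43 = 131657; k=3: (A₁..A₃)·(A₄..A₄) → 41472+0+41·12·43 = 62628.
Best split is after A₃, i.e. k = 3.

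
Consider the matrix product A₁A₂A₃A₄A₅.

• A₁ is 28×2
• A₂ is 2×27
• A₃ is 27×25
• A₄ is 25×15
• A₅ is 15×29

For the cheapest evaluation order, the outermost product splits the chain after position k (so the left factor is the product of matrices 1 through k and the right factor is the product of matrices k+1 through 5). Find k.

Adjacent pairs: A₁A₂ = 28·2·27 = 1512; A₂A₃ = 2·27·25 = 1350; A₃A₄ = 27·25·15 = 10125; A₄A₅ = 25·15·29 = 10875.
Length 3: A₁..A₃: k=1: 0+1350+28·2·25=2750; k=2: 1512+0+28·27·25=20412 → min 2750 | A₂..A₄: k=2: 0+10125+2·27·15=10935; k=3: 1350+0+2·25·15=2100 → min 2100 | A₃..A₅: k=3: 0+10875+27·25·29=30450; k=4: 10125+0+27·15·29=21870 → min 21870.
Length 4: A₁..A₄: k=1: 0+2100+28·2·15=2940; k=2: 1512+10125+28·27·15=22977; k=3: 2750+0+28·25·15=13250 → min 2940 | A₂..A₅: k=2: 0+21870+2·27·29=23436; k=3: 1350+10875+2·25·29=13675; k=4: 2100+0+2·15·29=2970 → min 2970.
Top-level splits: k=1: (A₁..A₁)·(A₂..A₅) → 0+2970+28·2·29 = 4594; k=2: (A₁..A₂)·(A₃..A₅) → 1512+21870+28·27·29 = 45306; k=3: (A₁..A₃)·(A₄..A₅) → 2750+10875+28·25·29 = 33925; k=4: (A₁..A₄)·(A₅..A₅) → 2940+0+28·15·29 = 15120.
Best split is after A₁, i.e. k = 1.

1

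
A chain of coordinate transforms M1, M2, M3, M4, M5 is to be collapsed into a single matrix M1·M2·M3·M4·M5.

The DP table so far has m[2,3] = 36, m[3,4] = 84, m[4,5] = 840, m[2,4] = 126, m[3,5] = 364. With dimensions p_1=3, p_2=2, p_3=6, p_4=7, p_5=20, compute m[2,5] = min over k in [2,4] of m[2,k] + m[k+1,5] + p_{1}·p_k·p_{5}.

m[2,5] = min over k∈[2,4] of m[2,k]+m[k+1,5]+p_{1}·p_k·p_{5}.
k=2: 0 + 364 + 3·2·20 = 484; k=3: 36 + 840 + 3·6·20 = 1236; k=4: 126 + 0 + 3·7·20 = 546.
Minimum: 484 at k=2.

484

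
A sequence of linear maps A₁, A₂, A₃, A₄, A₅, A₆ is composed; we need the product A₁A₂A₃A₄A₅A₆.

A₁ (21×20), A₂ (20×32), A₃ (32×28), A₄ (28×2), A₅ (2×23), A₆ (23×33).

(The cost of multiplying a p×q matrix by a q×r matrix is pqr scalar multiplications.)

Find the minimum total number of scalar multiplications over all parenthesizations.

Adjacent pairs: A₁A₂ = 21·20·32 = 13440; A₂A₃ = 20·32·28 = 17920; A₃A₄ = 32·28·2 = 1792; A₄A₅ = 28·2·23 = 1288; A₅A₆ = 2·23·33 = 1518.
Length 3: A₁..A₃: k=1: 0+17920+21·20·28=29680; k=2: 13440+0+21·32·28=32256 → min 29680 | A₂..A₄: k=2: 0+1792+20·32·2=3072; k=3: 17920+0+20·28·2=19040 → min 3072 | A₃..A₅: k=3: 0+1288+32·28·23=21896; k=4: 1792+0+32·2·23=3264 → min 3264 | A₄..A₆: k=4: 0+1518+28·2·33=3366; k=5: 1288+0+28·23·33=22540 → min 3366.
Length 4: A₁..A₄: k=1: 0+3072+21·20·2=3912; k=2: 13440+1792+21·32·2=16576; k=3: 29680+0+21·28·2=30856 → min 3912 | A₂..A₅: k=2: 0+3264+20·32·23=17984; k=3: 17920+1288+20·28·23=32088; k=4: 3072+0+20·2·23=3992 → min 3992 | A₃..A₆: k=3: 0+3366+32·28·33=32934; k=4: 1792+1518+32·2·33=5422; k=5: 3264+0+32·23·33=27552 → min 5422.
Length 5: A₁..A₅: k=1: 0+3992+21·20·23=13652; k=2: 13440+3264+21·32·23=32160; k=3: 29680+1288+21·28·23=44492; k=4: 3912+0+21·2·23=4878 → min 4878 | A₂..A₆: k=2: 0+5422+20·32·33=26542; k=3: 17920+3366+20·28·33=39766; k=4: 3072+1518+20·2·33=5910; k=5: 3992+0+20·23·33=19172 → min 5910.
Length 6: A₁..A₆: k=1: 0+5910+21·20·33=19770; k=2: 13440+5422+21·32·33=41038; k=3: 29680+3366+21·28·33=52450; k=4: 3912+1518+21·2·33=6816; k=5: 4878+0+21·23·33=20817 → min 6816.
Optimal order: ((A₁(A₂(A₃A₄)))(A₅A₆)) with cost 6816.

6816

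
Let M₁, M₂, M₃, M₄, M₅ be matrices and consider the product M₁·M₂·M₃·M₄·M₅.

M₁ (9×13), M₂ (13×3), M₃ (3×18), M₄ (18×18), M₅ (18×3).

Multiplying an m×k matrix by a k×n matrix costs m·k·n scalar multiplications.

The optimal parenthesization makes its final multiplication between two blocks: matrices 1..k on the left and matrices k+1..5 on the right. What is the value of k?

Adjacent pairs: M₁M₂ = 9·13·3 = 351; M₂M₃ = 13·3·18 = 702; M₃M₄ = 3·18·18 = 972; M₄M₅ = 18·18·3 = 972.
Length 3: M₁..M₃: k=1: 0+702+9·13·18=2808; k=2: 351+0+9·3·18=837 → min 837 | M₂..M₄: k=2: 0+972+13·3·18=1674; k=3: 702+0+13·18·18=4914 → min 1674 | M₃..M₅: k=3: 0+972+3·18·3=1134; k=4: 972+0+3·18·3=1134 → min 1134.
Length 4: M₁..M₄: k=1: 0+1674+9·13·18=3780; k=2: 351+972+9·3·18=1809; k=3: 837+0+9·18·18=3753 → min 1809 | M₂..M₅: k=2: 0+1134+13·3·3=1251; k=3: 702+972+13·18·3=2376; k=4: 1674+0+13·18·3=2376 → min 1251.
Top-level splits: k=1: (M₁..M₁)·(M₂..M₅) → 0+1251+9·13·3 = 1602; k=2: (M₁..M₂)·(M₃..M₅) → 351+1134+9·3·3 = 1566; k=3: (M₁..M₃)·(M₄..M₅) → 837+972+9·18·3 = 2295; k=4: (M₁..M₄)·(M₅..M₅) → 1809+0+9·18·3 = 2295.
Best split is after M₂, i.e. k = 2.

2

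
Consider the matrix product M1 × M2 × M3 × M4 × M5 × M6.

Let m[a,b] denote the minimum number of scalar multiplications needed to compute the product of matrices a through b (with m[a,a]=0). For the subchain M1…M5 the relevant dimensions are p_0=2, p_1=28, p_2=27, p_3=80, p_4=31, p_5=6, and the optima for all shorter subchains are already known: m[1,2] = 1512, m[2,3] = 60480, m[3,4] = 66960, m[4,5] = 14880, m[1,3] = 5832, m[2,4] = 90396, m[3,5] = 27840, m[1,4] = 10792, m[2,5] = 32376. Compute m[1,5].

11164

m[1,5] = min over k∈[1,4] of m[1,k]+m[k+1,5]+p_{0}·p_k·p_{5}.
k=1: 0 + 32376 + 2·28·6 = 32712; k=2: 1512 + 27840 + 2·27·6 = 29676; k=3: 5832 + 14880 + 2·80·6 = 21672; k=4: 10792 + 0 + 2·31·6 = 11164.
Minimum: 11164 at k=4.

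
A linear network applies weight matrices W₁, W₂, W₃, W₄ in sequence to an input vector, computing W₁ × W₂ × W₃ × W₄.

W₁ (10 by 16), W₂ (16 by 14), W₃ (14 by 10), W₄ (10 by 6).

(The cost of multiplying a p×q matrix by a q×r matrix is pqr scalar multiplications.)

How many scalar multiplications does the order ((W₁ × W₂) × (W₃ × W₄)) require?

3920

(W₁ × W₂): 10×16 by 16×14 → 10×14, cost 10·16·14 = 2240
(W₃ × W₄): 14×10 by 10×6 → 14×6, cost 14·10·6 = 840
((W₁ × W₂) × (W₃ × W₄)): 10×14 by 14×6 → 10×6, cost 10·14·6 = 840; cumulative 3920
Total: 3920 scalar multiplications.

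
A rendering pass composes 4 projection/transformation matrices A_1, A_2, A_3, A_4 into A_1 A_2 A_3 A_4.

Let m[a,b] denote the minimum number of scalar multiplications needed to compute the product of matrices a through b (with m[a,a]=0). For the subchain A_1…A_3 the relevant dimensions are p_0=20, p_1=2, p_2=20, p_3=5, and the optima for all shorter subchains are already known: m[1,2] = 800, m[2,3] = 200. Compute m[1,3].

m[1,3] = min over k∈[1,2] of m[1,k]+m[k+1,3]+p_{0}·p_k·p_{3}.
k=1: 0 + 200 + 20·2·5 = 400; k=2: 800 + 0 + 20·20·5 = 2800.
Minimum: 400 at k=1.

400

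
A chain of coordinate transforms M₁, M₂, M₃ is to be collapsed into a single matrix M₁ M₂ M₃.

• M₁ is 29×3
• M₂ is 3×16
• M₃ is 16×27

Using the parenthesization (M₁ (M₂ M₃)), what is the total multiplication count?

3645

(M₂ M₃): 3×16 by 16×27 → 3×27, cost 3·16·27 = 1296
(M₁ (M₂ M₃)): 29×3 by 3×27 → 29×27, cost 29·3·27 = 2349; cumulative 3645
Total: 3645 scalar multiplications.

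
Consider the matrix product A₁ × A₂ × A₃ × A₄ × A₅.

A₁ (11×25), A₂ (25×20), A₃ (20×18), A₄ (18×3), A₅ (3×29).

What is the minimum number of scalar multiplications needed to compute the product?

4362

Adjacent pairs: A₁A₂ = 11·25·20 = 5500; A₂A₃ = 25·20·18 = 9000; A₃A₄ = 20·18·3 = 1080; A₄A₅ = 18·3·29 = 1566.
Length 3: A₁..A₃: k=1: 0+9000+11·25·18=13950; k=2: 5500+0+11·20·18=9460 → min 9460 | A₂..A₄: k=2: 0+1080+25·20·3=2580; k=3: 9000+0+25·18·3=10350 → min 2580 | A₃..A₅: k=3: 0+1566+20·18·29=12006; k=4: 1080+0+20·3·29=2820 → min 2820.
Length 4: A₁..A₄: k=1: 0+2580+11·25·3=3405; k=2: 5500+1080+11·20·3=7240; k=3: 9460+0+11·18·3=10054 → min 3405 | A₂..A₅: k=2: 0+2820+25·20·29=17320; k=3: 9000+1566+25·18·29=23616; k=4: 2580+0+25·3·29=4755 → min 4755.
Length 5: A₁..A₅: k=1: 0+4755+11·25·29=12730; k=2: 5500+2820+11·20·29=14700; k=3: 9460+1566+11·18·29=16768; k=4: 3405+0+11·3·29=4362 → min 4362.
Optimal order: ((A₁ × (A₂ × (A₃ × A₄))) × A₅) with cost 4362.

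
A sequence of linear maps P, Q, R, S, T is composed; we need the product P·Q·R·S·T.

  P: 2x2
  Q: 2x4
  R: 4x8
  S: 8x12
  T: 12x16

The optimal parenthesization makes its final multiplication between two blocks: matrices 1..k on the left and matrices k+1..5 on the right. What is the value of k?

Adjacent pairs: PQ = 2·2·4 = 16; QR = 2·4·8 = 64; RS = 4·8·12 = 384; ST = 8·12·16 = 1536.
Length 3: P..R: k=1: 0+64+2·2·8=96; k=2: 16+0+2·4·8=80 → min 80 | Q..S: k=2: 0+384+2·4·12=480; k=3: 64+0+2·8·12=256 → min 256 | R..T: k=3: 0+1536+4·8·16=2048; k=4: 384+0+4·12·16=1152 → min 1152.
Length 4: P..S: k=1: 0+256+2·2·12=304; k=2: 16+384+2·4·12=496; k=3: 80+0+2·8·12=272 → min 272 | Q..T: k=2: 0+1152+2·4·16=1280; k=3: 64+1536+2·8·16=1856; k=4: 256+0+2·12·16=640 → min 640.
Top-level splits: k=1: (P..P)·(Q..T) → 0+640+2·2·16 = 704; k=2: (P..Q)·(R..T) → 16+1152+2·4·16 = 1296; k=3: (P..R)·(S..T) → 80+1536+2·8·16 = 1872; k=4: (P..S)·(T..T) → 272+0+2·12·16 = 656.
Best split is after S, i.e. k = 4.

4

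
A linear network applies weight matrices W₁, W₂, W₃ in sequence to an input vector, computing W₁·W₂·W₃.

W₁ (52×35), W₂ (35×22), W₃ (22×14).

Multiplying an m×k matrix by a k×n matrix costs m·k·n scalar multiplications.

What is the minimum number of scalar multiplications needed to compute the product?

36260

Order (W₁·(W₂·W₃)): (W₂·W₃): 35×22 by 22×14 → 35×14, cost 35·22·14 = 10780; (W₁·(W₂·W₃)): 52×35 by 35×14 → 52×14, cost 52·35·14 = 25480; cumulative 36260. Total 36260.
Order ((W₁·W₂)·W₃): (W₁·W₂): 52×35 by 35×22 → 52×22, cost 52·35·22 = 40040; ((W₁·W₂)·W₃): 52×22 by 22×14 → 52×14, cost 52·22·14 = 16016; cumulative 56056. Total 56056.
Minimum: 36260.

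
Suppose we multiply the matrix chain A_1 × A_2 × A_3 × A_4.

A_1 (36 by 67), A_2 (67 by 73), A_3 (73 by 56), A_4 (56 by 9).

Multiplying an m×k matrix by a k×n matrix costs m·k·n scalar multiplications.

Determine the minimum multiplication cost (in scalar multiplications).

102519

Adjacent pairs: A_1A_2 = 36·67·73 = 176076; A_2A_3 = 67·73·56 = 273896; A_3A_4 = 73·56·9 = 36792.
Length 3: A_1..A_3: k=1: 0+273896+36·67·56=408968; k=2: 176076+0+36·73·56=323244 → min 323244 | A_2..A_4: k=2: 0+36792+67·73·9=80811; k=3: 273896+0+67·56·9=307664 → min 80811.
Length 4: A_1..A_4: k=1: 0+80811+36·67·9=102519; k=2: 176076+36792+36·73·9=236520; k=3: 323244+0+36·56·9=341388 → min 102519.
Optimal order: (A_1 × (A_2 × (A_3 × A_4))) with cost 102519.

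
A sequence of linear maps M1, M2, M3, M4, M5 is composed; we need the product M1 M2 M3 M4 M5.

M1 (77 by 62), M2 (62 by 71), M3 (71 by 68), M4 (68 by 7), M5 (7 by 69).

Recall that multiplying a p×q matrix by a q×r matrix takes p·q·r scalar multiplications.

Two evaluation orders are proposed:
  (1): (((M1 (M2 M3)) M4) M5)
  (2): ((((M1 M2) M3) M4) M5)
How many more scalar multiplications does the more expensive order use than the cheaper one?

Order (1) = (((M1 (M2 M3)) M4) M5): (M2 M3): 62×71 by 71×68 → 62×68, cost 62·71·68 = 299336; (M1 (M2 M3)): 77×62 by 62×68 → 77×68, cost 77·62·68 = 324632; cumulative 623968; ((M1 (M2 M3)) M4): 77×68 by 68×7 → 77×7, cost 77·68·7 = 36652; cumulative 660620; (((M1 (M2 M3)) M4) M5): 77×7 by 7×69 → 77×69, cost 77·7·69 = 37191; cumulative 697811. Total 697811.
Order (2) = ((((M1 M2) M3) M4) M5): (M1 M2): 77×62 by 62×71 → 77×71, cost 77·62·71 = 338954; ((M1 M2) M3): 77×71 by 71×68 → 77×68, cost 77·71·68 = 371756; cumulative 710710; (((M1 M2) M3) M4): 77×68 by 68×7 → 77×7, cost 77·68·7 = 36652; cumulative 747362; ((((M1 M2) M3) M4) M5): 77×7 by 7×69 → 77×69, cost 77·7·69 = 37191; cumulative 784553. Total 784553.
Difference: |697811 − 784553| = 86742.

86742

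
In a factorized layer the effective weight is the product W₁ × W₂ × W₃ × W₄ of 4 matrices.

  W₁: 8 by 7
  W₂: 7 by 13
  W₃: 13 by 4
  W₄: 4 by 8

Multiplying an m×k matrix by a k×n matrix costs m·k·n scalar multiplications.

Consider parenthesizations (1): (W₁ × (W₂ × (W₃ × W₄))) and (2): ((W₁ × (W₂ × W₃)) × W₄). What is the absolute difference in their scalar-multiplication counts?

748

Order (1) = (W₁ × (W₂ × (W₃ × W₄))): (W₃ × W₄): 13×4 by 4×8 → 13×8, cost 13·4·8 = 416; (W₂ × (W₃ × W₄)): 7×13 by 13×8 → 7×8, cost 7·13·8 = 728; cumulative 1144; (W₁ × (W₂ × (W₃ × W₄))): 8×7 by 7×8 → 8×8, cost 8·7·8 = 448; cumulative 1592. Total 1592.
Order (2) = ((W₁ × (W₂ × W₃)) × W₄): (W₂ × W₃): 7×13 by 13×4 → 7×4, cost 7·13·4 = 364; (W₁ × (W₂ × W₃)): 8×7 by 7×4 → 8×4, cost 8·7·4 = 224; cumulative 588; ((W₁ × (W₂ × W₃)) × W₄): 8×4 by 4×8 → 8×8, cost 8·4·8 = 256; cumulative 844. Total 844.
Difference: |1592 − 844| = 748.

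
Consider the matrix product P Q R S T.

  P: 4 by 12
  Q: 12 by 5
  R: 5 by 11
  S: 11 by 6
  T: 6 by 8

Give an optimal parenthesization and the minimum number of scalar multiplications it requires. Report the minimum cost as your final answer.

Adjacent pairs: PQ = 4·12·5 = 240; QR = 12·5·11 = 660; RS = 5·11·6 = 330; ST = 11·6·8 = 528.
Length 3: P..R: k=1: 0+660+4·12·11=1188; k=2: 240+0+4·5·11=460 → min 460 | Q..S: k=2: 0+330+12·5·6=690; k=3: 660+0+12·11·6=1452 → min 690 | R..T: k=3: 0+528+5·11·8=968; k=4: 330+0+5·6·8=570 → min 570.
Length 4: P..S: k=1: 0+690+4·12·6=978; k=2: 240+330+4·5·6=690; k=3: 460+0+4·11·6=724 → min 690 | Q..T: k=2: 0+570+12·5·8=1050; k=3: 660+528+12·11·8=2244; k=4: 690+0+12·6·8=1266 → min 1050.
Length 5: P..T: k=1: 0+1050+4·12·8=1434; k=2: 240+570+4·5·8=970; k=3: 460+528+4·11·8=1340; k=4: 690+0+4·6·8=882 → min 882.
Optimal parenthesization: (((P Q) (R S)) T) with cost 882.

882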